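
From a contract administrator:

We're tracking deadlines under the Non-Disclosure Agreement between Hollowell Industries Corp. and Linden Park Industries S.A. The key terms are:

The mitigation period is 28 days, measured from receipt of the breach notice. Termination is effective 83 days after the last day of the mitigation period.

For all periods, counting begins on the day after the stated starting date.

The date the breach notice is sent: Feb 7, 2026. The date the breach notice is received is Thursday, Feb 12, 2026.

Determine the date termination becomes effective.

Jun 3, 2026

The last day of the mitigation period: 28 calendar days after Feb 12, 2026 is Mar 12, 2026.
The date termination becomes effective: Mar 12, 2026 + 83 days = Jun 3, 2026.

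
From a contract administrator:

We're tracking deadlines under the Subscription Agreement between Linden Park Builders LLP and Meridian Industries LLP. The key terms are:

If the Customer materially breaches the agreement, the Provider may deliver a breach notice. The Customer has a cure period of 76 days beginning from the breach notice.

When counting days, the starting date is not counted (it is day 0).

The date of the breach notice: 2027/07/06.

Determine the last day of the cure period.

2027/09/20

Adding 76 calendar days to 2027/07/06 gives 2027/09/20, which is the last day of the cure period.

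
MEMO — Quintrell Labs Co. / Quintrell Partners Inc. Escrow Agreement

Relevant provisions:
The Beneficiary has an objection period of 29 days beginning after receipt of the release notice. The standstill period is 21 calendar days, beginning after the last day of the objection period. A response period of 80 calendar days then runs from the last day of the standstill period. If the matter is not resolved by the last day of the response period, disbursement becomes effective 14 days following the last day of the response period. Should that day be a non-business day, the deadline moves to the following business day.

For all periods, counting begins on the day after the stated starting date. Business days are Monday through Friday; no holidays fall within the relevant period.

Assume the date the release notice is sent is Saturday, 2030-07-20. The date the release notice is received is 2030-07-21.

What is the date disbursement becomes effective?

Adding 29 calendar days to 2030-07-21 gives 2030-08-19, which is the last day of the objection period.
Adding 21 calendar days to 2030-08-19 gives 2030-09-09, which is the last day of the standstill period.
The last day of the response period: 2030-09-09 + 80 days = 2030-11-28.
The date disbursement becomes effective: 14 calendar days after 2030-11-28 is 2030-12-12. 2030-12-12 is a Thursday, so no roll-forward applies.

2030-12-12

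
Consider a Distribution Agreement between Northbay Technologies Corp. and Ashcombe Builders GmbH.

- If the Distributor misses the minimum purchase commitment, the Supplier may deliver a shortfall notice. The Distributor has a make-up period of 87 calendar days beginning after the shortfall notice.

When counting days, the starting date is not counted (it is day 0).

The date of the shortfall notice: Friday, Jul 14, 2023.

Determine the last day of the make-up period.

The last day of the make-up period: Jul 14, 2023 + 87 days = Oct 9, 2023.

Oct 9, 2023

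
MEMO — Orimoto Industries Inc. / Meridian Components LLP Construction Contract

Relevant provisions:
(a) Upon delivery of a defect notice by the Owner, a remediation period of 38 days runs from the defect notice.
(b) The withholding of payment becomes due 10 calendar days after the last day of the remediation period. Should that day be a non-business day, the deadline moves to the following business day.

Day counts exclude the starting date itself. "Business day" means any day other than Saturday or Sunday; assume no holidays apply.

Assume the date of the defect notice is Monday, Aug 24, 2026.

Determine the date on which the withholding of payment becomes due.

The last day of the remediation period: Aug 24, 2026 + 38 days = Oct 1, 2026.
Adding 10 calendar days to Oct 1, 2026 gives Oct 11, 2026, which is the date on which the withholding of payment becomes due. That falls on a Sunday, so it rolls to the next business day, Monday, Oct 12, 2026.

Oct 12, 2026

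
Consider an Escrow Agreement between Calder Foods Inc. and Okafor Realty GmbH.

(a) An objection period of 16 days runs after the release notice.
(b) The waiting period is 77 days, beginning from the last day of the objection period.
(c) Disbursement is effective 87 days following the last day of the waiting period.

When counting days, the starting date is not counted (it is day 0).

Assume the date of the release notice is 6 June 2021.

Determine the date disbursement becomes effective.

The last day of the objection period: 6 June 2021 + 16 days = 22 June 2021.
Adding 77 calendar days to 22 June 2021 gives 7 September 2021, which is the last day of the waiting period.
The date disbursement becomes effective: 7 September 2021 + 87 days = 3 December 2021.

3 December 2021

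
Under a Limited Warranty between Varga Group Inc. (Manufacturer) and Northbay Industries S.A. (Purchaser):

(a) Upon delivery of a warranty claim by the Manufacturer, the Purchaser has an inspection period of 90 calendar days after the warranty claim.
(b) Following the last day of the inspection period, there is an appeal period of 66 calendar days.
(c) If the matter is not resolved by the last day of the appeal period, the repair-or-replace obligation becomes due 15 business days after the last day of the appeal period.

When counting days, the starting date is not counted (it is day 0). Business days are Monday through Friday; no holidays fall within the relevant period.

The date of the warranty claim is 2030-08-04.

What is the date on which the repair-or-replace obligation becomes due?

The last day of the inspection period: 90 calendar days after 2030-08-04 is 2030-11-02.
Adding 66 calendar days to 2030-11-02 gives 2031-01-07, which is the last day of the appeal period.
The date on which the repair-or-replace obligation becomes due: counting 15 business days from Tuesday, 2031-01-07 (Jan 8, Jan 9, Jan 10, Jan 13, …, Jan 24, Jan 27, Jan 28, skipping weekends) reaches Tuesday, 2031-01-28.

2031-01-28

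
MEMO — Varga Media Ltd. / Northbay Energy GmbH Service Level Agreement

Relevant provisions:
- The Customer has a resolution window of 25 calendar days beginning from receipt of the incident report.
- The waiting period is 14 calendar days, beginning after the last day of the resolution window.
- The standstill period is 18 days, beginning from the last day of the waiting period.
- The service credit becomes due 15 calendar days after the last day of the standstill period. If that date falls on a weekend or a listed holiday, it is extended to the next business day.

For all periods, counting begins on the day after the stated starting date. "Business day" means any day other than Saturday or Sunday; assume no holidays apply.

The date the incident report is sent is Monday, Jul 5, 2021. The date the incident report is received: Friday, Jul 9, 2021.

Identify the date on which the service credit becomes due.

Adding 25 calendar days to Jul 9, 2021 gives Aug 3, 2021, which is the last day of the resolution window.
The last day of the waiting period: 14 calendar days after Aug 3, 2021 is Aug 17, 2021.
Adding 18 calendar days to Aug 17, 2021 gives Sep 4, 2021, which is the last day of the standstill period.
Adding 15 calendar days to Sep 4, 2021 gives Sep 19, 2021, which is the date on which the service credit becomes due. That falls on a Sunday, so it rolls to the next business day, Monday, Sep 20, 2021.

Sep 20, 2021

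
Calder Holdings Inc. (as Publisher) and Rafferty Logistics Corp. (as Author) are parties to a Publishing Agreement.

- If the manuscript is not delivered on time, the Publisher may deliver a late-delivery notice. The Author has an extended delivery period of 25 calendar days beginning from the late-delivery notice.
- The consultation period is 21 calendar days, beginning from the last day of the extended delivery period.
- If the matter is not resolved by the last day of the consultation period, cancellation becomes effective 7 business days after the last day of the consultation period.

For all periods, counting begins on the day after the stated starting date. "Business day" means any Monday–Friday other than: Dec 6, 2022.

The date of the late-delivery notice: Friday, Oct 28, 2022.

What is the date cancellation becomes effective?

Dec 22, 2022

The last day of the extended delivery period: 25 calendar days after Oct 28, 2022 is Nov 22, 2022.
The last day of the consultation period: Nov 22, 2022 + 21 days = Dec 13, 2022.
The date cancellation becomes effective: counting 7 business days from Tuesday, Dec 13, 2022 (Dec 14, Dec 15, Dec 16, Dec 19, Dec 20, Dec 21, Dec 22, skipping weekends) reaches Thursday, Dec 22, 2022.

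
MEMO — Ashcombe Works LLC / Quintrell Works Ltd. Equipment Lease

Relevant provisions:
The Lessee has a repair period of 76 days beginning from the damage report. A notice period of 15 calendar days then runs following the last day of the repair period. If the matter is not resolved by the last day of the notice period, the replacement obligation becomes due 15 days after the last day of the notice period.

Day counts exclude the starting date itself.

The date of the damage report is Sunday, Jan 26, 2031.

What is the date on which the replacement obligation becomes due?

The last day of the repair period: 76 calendar days after Jan 26, 2031 is Apr 12, 2031.
The last day of the notice period: Apr 12, 2031 + 15 days = Apr 27, 2031.
The date on which the replacement obligation becomes due: 15 calendar days after Apr 27, 2031 is May 12, 2031.

May 12, 2031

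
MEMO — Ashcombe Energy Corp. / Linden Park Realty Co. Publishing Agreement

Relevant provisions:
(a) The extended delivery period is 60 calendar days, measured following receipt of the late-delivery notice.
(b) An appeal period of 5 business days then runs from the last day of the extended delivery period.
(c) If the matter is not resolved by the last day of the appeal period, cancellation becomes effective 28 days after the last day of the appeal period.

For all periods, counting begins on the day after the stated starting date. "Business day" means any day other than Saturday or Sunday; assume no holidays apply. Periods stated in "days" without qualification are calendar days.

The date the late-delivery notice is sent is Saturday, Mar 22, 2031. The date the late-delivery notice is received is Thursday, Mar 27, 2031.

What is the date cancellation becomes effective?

The last day of the extended delivery period: Mar 27, 2031 + 60 days = May 26, 2031.
The last day of the appeal period: 5 business days after Monday, May 26, 2031, skipping weekends — May 27, May 28, May 29, May 30, Jun 2 — lands on Monday, Jun 2, 2031.
Adding 28 calendar days to Jun 2, 2031 gives Jun 30, 2031, which is the date cancellation becomes effective.

Jun 30, 2031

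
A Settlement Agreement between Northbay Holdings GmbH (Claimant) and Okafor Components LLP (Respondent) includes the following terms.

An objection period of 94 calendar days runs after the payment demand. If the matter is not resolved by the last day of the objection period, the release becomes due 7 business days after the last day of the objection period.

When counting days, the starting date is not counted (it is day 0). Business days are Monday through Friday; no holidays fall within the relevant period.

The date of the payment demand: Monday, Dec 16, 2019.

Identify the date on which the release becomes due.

Mar 30, 2020

The last day of the objection period: Dec 16, 2019 + 94 days = Mar 19, 2020.
The date on which the release becomes due: 7 business days after Thursday, Mar 19, 2020, skipping weekends — Mar 20, Mar 23, Mar 24, Mar 25, Mar 26, Mar 27, Mar 30 — lands on Monday, Mar 30, 2020.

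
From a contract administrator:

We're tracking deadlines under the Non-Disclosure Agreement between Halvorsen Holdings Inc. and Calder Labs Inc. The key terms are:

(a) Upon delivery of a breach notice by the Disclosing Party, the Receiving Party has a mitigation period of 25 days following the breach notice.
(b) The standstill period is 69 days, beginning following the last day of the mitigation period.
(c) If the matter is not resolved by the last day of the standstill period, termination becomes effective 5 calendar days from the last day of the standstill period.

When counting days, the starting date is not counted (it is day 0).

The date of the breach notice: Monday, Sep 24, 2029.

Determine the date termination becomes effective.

Jan 1, 2030

Adding 25 calendar days to Sep 24, 2029 gives Oct 19, 2029, which is the last day of the mitigation period.
The last day of the standstill period: Oct 19, 2029 + 69 days = Dec 27, 2029.
The date termination becomes effective: Dec 27, 2029 + 5 days = Jan 1, 2030.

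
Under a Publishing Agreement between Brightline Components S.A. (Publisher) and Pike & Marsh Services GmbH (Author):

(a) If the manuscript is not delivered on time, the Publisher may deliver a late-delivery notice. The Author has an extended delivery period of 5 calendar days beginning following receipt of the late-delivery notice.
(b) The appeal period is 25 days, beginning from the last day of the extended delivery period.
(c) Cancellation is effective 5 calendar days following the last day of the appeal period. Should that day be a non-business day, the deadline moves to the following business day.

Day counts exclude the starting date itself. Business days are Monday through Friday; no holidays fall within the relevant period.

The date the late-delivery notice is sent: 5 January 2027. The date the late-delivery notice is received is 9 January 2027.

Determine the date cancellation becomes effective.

The last day of the extended delivery period: 5 calendar days after 9 January 2027 is 14 January 2027.
The last day of the appeal period: 25 calendar days after 14 January 2027 is 8 February 2027.
The date cancellation becomes effective: 5 calendar days after 8 February 2027 is 13 February 2027. That falls on a Saturday, so it rolls to the next business day, Monday, 15 February 2027.

15 February 2027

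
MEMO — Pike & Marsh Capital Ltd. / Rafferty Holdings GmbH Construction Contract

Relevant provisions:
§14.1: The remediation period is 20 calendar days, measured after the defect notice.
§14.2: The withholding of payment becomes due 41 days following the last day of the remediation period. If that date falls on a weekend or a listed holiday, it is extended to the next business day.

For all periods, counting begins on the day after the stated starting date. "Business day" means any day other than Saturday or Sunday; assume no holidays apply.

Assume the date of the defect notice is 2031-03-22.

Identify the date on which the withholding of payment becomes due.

2031-05-22

The last day of the remediation period: 2031-03-22 + 20 days = 2031-04-11.
The date on which the withholding of payment becomes due: 2031-04-11 + 41 days = 2031-05-22. 2031-05-22 is a Thursday, so no roll-forward applies.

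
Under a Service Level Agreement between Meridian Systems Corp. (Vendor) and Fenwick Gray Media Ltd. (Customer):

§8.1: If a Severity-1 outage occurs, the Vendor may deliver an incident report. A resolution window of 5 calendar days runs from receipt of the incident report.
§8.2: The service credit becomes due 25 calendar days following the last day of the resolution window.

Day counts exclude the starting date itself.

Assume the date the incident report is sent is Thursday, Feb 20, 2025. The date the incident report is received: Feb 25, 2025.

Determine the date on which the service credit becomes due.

Adding 5 calendar days to Feb 25, 2025 gives Mar 2, 2025, which is the last day of the resolution window.
Adding 25 calendar days to Mar 2, 2025 gives Mar 27, 2025, which is the date on which the service credit becomes due.

Mar 27, 2025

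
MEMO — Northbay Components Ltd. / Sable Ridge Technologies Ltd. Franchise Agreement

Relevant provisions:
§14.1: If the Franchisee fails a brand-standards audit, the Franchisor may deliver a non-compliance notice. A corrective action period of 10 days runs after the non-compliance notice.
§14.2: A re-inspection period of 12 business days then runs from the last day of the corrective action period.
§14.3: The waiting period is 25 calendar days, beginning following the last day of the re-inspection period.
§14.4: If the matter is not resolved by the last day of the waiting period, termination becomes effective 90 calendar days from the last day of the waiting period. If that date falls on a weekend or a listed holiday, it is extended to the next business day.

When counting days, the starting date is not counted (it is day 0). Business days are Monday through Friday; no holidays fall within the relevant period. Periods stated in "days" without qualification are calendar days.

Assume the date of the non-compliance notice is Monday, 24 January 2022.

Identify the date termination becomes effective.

16 June 2022

The last day of the corrective action period: 10 calendar days after 24 January 2022 is 3 February 2022.
The last day of the re-inspection period: counting 12 business days from Thursday, 3 February 2022 (Feb 4, Feb 7, Feb 8, Feb 9, …, Feb 17, Feb 18, Feb 21, skipping weekends) reaches Monday, 21 February 2022.
Adding 25 calendar days to 21 February 2022 gives 18 March 2022, which is the last day of the waiting period.
Adding 90 calendar days to 18 March 2022 gives 16 June 2022, which is the date termination becomes effective. 16 June 2022 is a Thursday, so no roll-forward applies.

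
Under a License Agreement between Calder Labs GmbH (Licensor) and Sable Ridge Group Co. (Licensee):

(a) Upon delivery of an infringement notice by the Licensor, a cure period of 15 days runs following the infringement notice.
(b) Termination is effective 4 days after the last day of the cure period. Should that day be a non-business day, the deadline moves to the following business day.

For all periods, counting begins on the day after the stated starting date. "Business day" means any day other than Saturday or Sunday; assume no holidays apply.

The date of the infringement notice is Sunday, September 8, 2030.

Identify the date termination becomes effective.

September 27, 2030

Adding 15 calendar days to September 8, 2030 gives September 23, 2030, which is the last day of the cure period.
The date termination becomes effective: 4 calendar days after September 23, 2030 is September 27, 2030. September 27, 2030 is a Friday, so no roll-forward applies.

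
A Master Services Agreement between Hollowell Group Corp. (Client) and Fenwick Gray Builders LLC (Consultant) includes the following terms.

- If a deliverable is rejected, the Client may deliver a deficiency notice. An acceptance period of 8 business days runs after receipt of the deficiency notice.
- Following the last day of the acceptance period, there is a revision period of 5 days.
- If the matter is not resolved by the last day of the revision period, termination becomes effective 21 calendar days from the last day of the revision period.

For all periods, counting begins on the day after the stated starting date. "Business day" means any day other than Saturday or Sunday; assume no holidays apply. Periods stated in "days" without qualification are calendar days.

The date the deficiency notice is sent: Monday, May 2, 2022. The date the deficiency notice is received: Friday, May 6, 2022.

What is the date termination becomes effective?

June 13, 2022

The last day of the acceptance period: counting 8 business days from Friday, May 6, 2022 (May 9, May 10, May 11, May 12, May 13, May 16, May 17, May 18, skipping weekends) reaches Wednesday, May 18, 2022.
The last day of the revision period: May 18, 2022 + 5 days = May 23, 2022.
The date termination becomes effective: 21 calendar days after May 23, 2022 is June 13, 2022.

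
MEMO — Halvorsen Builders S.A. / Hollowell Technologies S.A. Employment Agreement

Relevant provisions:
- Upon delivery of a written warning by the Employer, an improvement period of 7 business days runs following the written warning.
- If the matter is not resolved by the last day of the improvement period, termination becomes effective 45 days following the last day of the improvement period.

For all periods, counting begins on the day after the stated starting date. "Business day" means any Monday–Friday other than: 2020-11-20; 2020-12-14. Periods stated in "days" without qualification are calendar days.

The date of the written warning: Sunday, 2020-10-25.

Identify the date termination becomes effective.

2020-12-18

From Sunday, 2020-10-25, 7 business days (Oct 26, Oct 27, Oct 28, Oct 29, Oct 30, Nov 2, Nov 3, skipping weekends) brings us to Tuesday, 2020-11-03, which is the last day of the improvement period.
The date termination becomes effective: 2020-11-03 + 45 days = 2020-12-18.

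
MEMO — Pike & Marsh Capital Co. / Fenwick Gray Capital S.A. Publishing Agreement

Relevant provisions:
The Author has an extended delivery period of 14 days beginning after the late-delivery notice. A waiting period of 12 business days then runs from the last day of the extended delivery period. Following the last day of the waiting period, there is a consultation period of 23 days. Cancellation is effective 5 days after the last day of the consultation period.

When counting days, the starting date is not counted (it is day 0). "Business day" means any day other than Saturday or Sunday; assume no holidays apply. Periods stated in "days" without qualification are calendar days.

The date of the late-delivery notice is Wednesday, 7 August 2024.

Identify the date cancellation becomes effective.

4 October 2024

The last day of the extended delivery period: 14 calendar days after 7 August 2024 is 21 August 2024.
The last day of the waiting period: counting 12 business days from Wednesday, 21 August 2024 (Aug 22, Aug 23, Aug 26, Aug 27, …, Sep 4, Sep 5, Sep 6, skipping weekends) reaches Friday, 6 September 2024.
The last day of the consultation period: 6 September 2024 + 23 days = 29 September 2024.
The date cancellation becomes effective: 29 September 2024 + 5 days = 4 October 2024.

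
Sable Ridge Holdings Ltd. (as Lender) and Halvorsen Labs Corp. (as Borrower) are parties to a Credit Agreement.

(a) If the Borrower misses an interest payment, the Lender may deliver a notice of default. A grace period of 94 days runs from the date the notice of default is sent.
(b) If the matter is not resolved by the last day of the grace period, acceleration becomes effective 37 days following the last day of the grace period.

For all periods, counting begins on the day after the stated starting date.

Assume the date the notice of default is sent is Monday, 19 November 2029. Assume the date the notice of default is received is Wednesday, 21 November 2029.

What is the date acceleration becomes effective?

Adding 94 calendar days to 19 November 2029 gives 21 February 2030, which is the last day of the grace period.
Adding 37 calendar days to 21 February 2030 gives 30 March 2030, which is the date acceleration becomes effective.

30 March 2030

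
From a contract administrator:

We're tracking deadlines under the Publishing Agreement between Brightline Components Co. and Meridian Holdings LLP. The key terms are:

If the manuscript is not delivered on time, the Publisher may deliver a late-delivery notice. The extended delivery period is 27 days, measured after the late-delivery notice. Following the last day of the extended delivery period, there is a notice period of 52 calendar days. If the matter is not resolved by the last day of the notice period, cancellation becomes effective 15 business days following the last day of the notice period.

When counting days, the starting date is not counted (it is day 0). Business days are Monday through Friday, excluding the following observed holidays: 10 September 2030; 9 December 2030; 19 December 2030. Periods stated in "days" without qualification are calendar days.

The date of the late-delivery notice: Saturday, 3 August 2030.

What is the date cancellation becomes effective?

The last day of the extended delivery period: 3 August 2030 + 27 days = 30 August 2030.
Adding 52 calendar days to 30 August 2030 gives 21 October 2030, which is the last day of the notice period.
From Monday, 21 October 2030, 15 business days (Oct 22, Oct 23, Oct 24, Oct 25, …, Nov 7, Nov 8, Nov 11, skipping weekends) brings us to Monday, 11 November 2030, which is the date cancellation becomes effective.

11 November 2030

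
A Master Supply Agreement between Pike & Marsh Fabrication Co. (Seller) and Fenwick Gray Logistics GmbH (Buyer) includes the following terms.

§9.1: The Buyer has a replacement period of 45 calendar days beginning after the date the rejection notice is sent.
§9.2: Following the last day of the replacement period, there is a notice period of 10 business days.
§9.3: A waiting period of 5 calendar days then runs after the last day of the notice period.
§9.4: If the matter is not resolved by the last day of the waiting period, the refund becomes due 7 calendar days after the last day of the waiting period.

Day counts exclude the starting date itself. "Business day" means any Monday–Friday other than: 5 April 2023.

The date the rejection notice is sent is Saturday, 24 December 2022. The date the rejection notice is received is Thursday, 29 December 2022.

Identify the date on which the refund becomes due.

5 March 2023

The last day of the replacement period: 24 December 2022 + 45 days = 7 February 2023.
From Tuesday, 7 February 2023, 10 business days (Feb 8, Feb 9, Feb 10, Feb 13, Feb 14, Feb 15, Feb 16, Feb 17, Feb 20, Feb 21, skipping weekends) brings us to Tuesday, 21 February 2023, which is the last day of the notice period.
The last day of the waiting period: 21 February 2023 + 5 days = 26 February 2023.
The date on which the refund becomes due: 7 calendar days after 26 February 2023 is 5 March 2023.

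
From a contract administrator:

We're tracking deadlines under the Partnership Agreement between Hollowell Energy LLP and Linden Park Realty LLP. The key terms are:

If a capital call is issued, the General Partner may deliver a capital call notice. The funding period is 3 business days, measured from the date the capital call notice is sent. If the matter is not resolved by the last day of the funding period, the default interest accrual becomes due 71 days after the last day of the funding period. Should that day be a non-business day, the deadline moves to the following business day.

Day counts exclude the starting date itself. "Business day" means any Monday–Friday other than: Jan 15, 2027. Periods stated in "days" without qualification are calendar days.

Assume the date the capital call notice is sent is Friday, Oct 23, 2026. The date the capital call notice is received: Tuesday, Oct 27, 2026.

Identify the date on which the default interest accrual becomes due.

Jan 7, 2027

From Friday, Oct 23, 2026, 3 business days (Oct 26, Oct 27, Oct 28, skipping weekends) brings us to Wednesday, Oct 28, 2026, which is the last day of the funding period.
The date on which the default interest accrual becomes due: 71 calendar days after Oct 28, 2026 is Jan 7, 2027. Jan 7, 2027 is a Thursday and is not a listed holiday, so no roll-forward applies.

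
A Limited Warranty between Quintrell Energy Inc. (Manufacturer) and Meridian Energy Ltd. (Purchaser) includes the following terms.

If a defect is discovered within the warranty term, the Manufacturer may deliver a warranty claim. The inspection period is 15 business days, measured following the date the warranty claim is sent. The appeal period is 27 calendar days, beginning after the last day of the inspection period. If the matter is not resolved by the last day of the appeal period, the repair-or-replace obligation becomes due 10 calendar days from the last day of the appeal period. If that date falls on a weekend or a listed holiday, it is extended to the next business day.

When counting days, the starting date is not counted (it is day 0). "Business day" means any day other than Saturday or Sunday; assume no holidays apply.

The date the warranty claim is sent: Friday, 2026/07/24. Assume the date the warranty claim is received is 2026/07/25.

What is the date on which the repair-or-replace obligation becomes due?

2026/09/21

The last day of the inspection period: 15 business days after Friday, 2026/07/24, skipping weekends — Jul 27, Jul 28, Jul 29, Jul 30, …, Aug 12, Aug 13, Aug 14 — lands on Friday, 2026/08/14.
The last day of the appeal period: 27 calendar days after 2026/08/14 is 2026/09/10.
The date on which the repair-or-replace obligation becomes due: 10 calendar days after 2026/09/10 is 2026/09/20. That falls on a Sunday, so it rolls to the next business day, Monday, 2026/09/21.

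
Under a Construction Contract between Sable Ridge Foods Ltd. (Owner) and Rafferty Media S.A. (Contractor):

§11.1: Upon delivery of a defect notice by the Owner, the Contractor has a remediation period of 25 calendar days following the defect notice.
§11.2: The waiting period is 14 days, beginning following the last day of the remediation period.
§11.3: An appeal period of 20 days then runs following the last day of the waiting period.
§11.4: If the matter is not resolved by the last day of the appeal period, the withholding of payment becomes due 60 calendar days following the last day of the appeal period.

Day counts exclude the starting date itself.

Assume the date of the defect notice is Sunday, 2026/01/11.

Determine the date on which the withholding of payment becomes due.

The last day of the remediation period: 2026/01/11 + 25 days = 2026/02/05.
The last day of the waiting period: 14 calendar days after 2026/02/05 is 2026/02/19.
The last day of the appeal period: 2026/02/19 + 20 days = 2026/03/11.
The date on which the withholding of payment becomes due: 2026/03/11 + 60 days = 2026/05/10.

2026/05/10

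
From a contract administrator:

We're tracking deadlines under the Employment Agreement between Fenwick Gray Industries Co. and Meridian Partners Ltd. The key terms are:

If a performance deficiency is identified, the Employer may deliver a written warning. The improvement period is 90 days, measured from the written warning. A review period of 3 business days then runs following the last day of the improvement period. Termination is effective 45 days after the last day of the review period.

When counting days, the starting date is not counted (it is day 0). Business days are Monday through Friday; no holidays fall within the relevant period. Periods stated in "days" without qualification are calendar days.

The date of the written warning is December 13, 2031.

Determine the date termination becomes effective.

Adding 90 calendar days to December 13, 2031 gives March 12, 2032, which is the last day of the improvement period.
The last day of the review period: counting 3 business days from Friday, March 12, 2032 (Mar 15, Mar 16, Mar 17, skipping weekends) reaches Wednesday, March 17, 2032.
Adding 45 calendar days to March 17, 2032 gives May 1, 2032, which is the date termination becomes effective.

May 1, 2032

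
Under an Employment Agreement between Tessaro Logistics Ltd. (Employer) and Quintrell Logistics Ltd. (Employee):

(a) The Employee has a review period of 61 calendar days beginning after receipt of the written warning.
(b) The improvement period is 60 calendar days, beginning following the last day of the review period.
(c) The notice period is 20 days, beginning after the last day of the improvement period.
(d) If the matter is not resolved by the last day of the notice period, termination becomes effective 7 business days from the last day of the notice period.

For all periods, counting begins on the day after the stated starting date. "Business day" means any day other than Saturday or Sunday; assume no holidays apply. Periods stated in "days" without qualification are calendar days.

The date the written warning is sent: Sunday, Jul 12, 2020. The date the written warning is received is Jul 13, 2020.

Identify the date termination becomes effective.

Dec 10, 2020

The last day of the review period: 61 calendar days after Jul 13, 2020 is Sep 12, 2020.
The last day of the improvement period: Sep 12, 2020 + 60 days = Nov 11, 2020.
Adding 20 calendar days to Nov 11, 2020 gives Dec 1, 2020, which is the last day of the notice period.
The date termination becomes effective: counting 7 business days from Tuesday, Dec 1, 2020 (Dec 2, Dec 3, Dec 4, Dec 7, Dec 8, Dec 9, Dec 10, skipping weekends) reaches Thursday, Dec 10, 2020.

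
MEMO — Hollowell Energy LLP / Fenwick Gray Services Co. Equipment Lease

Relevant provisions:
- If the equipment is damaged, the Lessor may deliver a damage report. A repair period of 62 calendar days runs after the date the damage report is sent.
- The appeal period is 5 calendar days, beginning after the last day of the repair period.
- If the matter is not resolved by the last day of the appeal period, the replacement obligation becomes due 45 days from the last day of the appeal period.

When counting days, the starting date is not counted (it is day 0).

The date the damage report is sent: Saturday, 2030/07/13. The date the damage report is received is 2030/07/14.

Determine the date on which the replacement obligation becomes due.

Adding 62 calendar days to 2030/07/13 gives 2030/09/13, which is the last day of the repair period.
Adding 5 calendar days to 2030/09/13 gives 2030/09/18, which is the last day of the appeal period.
Adding 45 calendar days to 2030/09/18 gives 2030/11/02, which is the date on which the replacement obligation becomes due.

2030/11/02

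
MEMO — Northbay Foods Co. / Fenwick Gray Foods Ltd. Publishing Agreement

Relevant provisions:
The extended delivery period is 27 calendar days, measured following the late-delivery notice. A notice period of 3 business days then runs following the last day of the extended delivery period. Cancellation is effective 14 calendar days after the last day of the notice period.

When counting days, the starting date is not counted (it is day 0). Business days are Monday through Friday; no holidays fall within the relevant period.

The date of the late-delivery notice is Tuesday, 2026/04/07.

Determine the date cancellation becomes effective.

The last day of the extended delivery period: 2026/04/07 + 27 days = 2026/05/04.
The last day of the notice period: 3 business days after Monday, 2026/05/04, skipping weekends — May 5, May 6, May 7 — lands on Thursday, 2026/05/07.
Adding 14 calendar days to 2026/05/07 gives 2026/05/21, which is the date cancellation becomes effective.

2026/05/21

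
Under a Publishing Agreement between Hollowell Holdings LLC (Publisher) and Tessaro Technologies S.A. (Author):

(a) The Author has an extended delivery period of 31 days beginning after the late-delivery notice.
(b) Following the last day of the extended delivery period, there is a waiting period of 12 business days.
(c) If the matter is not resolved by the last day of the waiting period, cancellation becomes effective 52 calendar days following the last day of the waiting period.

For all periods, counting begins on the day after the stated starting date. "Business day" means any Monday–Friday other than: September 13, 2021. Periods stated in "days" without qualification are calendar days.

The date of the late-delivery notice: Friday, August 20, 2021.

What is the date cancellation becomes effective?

November 27, 2021

The last day of the extended delivery period: August 20, 2021 + 31 days = September 20, 2021.
The last day of the waiting period: 12 business days after Monday, September 20, 2021, skipping weekends — Sep 21, Sep 22, Sep 23, Sep 24, …, Oct 4, Oct 5, Oct 6 — lands on Wednesday, October 6, 2021.
Adding 52 calendar days to October 6, 2021 gives November 27, 2021, which is the date cancellation becomes effective.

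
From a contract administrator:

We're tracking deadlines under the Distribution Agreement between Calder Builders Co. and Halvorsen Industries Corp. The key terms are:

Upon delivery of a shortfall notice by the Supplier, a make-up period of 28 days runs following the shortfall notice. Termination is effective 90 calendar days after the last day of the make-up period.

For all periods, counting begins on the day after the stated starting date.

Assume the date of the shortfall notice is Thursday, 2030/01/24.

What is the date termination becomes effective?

The last day of the make-up period: 2030/01/24 + 28 days = 2030/02/21.
The date termination becomes effective: 2030/02/21 + 90 days = 2030/05/22.

2030/05/22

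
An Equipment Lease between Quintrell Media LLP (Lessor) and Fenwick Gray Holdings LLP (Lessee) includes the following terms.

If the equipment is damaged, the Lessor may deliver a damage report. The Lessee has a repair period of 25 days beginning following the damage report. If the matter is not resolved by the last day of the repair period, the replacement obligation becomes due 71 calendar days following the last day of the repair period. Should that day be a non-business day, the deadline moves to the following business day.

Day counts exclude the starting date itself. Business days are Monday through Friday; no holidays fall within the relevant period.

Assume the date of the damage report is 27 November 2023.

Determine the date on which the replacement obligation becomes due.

Adding 25 calendar days to 27 November 2023 gives 22 December 2023, which is the last day of the repair period.
The date on which the replacement obligation becomes due: 71 calendar days after 22 December 2023 is 2 March 2024. That falls on a Saturday, so it rolls to the next business day, Monday, 4 March 2024.

4 March 2024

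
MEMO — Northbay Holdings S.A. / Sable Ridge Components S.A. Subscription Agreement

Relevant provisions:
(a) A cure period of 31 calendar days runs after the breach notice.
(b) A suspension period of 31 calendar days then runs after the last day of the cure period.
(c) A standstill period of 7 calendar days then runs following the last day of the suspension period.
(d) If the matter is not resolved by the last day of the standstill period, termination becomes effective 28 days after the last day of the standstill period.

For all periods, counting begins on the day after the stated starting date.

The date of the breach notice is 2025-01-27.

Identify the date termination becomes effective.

2025-05-04

The last day of the cure period: 2025-01-27 + 31 days = 2025-02-27.
The last day of the suspension period: 2025-02-27 + 31 days = 2025-03-30.
The last day of the standstill period: 7 calendar days after 2025-03-30 is 2025-04-06.
The date termination becomes effective: 28 calendar days after 2025-04-06 is 2025-05-04.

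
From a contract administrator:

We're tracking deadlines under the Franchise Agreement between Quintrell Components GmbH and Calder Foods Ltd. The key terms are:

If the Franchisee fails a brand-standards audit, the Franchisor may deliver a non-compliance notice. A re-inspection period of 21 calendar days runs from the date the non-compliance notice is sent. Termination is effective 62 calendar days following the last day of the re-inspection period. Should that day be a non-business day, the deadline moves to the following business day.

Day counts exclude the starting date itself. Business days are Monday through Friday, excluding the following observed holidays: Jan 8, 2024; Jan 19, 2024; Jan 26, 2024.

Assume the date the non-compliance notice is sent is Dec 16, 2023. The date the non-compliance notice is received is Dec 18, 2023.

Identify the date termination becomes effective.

Mar 8, 2024

The last day of the re-inspection period: 21 calendar days after Dec 16, 2023 is Jan 6, 2024.
The date termination becomes effective: 62 calendar days after Jan 6, 2024 is Mar 8, 2024. Mar 8, 2024 is a Friday and is not a listed holiday, so no roll-forward applies.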